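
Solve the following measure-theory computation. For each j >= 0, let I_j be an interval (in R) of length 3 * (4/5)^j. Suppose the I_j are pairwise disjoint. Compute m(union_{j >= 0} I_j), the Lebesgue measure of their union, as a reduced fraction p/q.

By countable additivity of the Lebesgue measure on pairwise disjoint measurable sets,
  m(union_{j >= 0} I_j) = sum_{j >= 0} m(I_j) = sum_{j >= 0} a * r^j,
  with a = 3 and r = 4/5.
Since 0 < r = 4/5 < 1, the geometric series converges:
  sum_{j >= 0} a * r^j = a / (1 - r).
  = 3 / (1 - 4/5)
  = 3 / (1/5)
  = 15.

15


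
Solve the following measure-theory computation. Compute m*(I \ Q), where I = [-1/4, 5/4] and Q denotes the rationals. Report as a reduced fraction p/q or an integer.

The interval I = [-1/4, 5/4] has m(I) = 5/4 - (-1/4) = 3/2 (endpoints are measure-zero, so open/closed/half-open agree). Write I = (I cap Q) u (I \ Q). The rationals in I are countable, so m*(I cap Q) = 0 (cover each rational by intervals whose total length is arbitrarily small). By countable subadditivity m*(I) <= m*(I cap Q) + m*(I \ Q), hence m*(I \ Q) >= m(I) = 3/2. The reverse inequality m*(I \ Q) <= m*(I) = 3/2 is trivial since (I \ Q) is a subset of I. Therefore m*(I \ Q) = 3/2.

3/2


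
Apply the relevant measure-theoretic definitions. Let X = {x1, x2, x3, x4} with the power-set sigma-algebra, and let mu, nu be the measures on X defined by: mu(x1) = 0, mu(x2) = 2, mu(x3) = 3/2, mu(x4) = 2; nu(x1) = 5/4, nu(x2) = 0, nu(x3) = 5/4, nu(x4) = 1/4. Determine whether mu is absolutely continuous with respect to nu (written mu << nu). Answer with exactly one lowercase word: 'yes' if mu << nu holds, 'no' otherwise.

mu << nu means: every nu-null measurable set is also mu-null; equivalently, for every atom x, if nu({x}) = 0 then mu({x}) = 0.
Checking each atom:
  x1: nu = 5/4 > 0 -> no constraint.
  x2: nu = 0, mu = 2 > 0 -> violates mu << nu.
  x3: nu = 5/4 > 0 -> no constraint.
  x4: nu = 1/4 > 0 -> no constraint.
The atom(s) x2 violate the condition (nu = 0 but mu > 0). Therefore mu is NOT absolutely continuous w.r.t. nu.

no


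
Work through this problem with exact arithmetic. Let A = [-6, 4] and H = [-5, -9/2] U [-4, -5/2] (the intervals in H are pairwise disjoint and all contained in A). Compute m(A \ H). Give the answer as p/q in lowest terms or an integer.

The ambient interval has length m(A) = 4 - (-6) = 10.
Since the holes are disjoint and sit inside A, by finite additivity
  m(H) = sum_i (b_i - a_i), and m(A \ H) = m(A) - m(H).
Computing the hole measures:
  m(H_1) = -9/2 - (-5) = 1/2.
  m(H_2) = -5/2 - (-4) = 3/2.
Summed: m(H) = 1/2 + 3/2 = 2.
So m(A \ H) = 10 - 2 = 8.

8


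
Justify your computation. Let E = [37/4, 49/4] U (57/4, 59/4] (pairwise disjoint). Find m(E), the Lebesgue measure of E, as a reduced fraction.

For pairwise disjoint intervals, m(union_i I_i) = sum_i m(I_i),
and m is invariant under swapping open/closed endpoints (single points have measure 0).
So m(E) = sum_i (b_i - a_i).
  I_1 has length 49/4 - 37/4 = 3.
  I_2 has length 59/4 - 57/4 = 1/2.
Summing:
  m(E) = 3 + 1/2 = 7/2.

7/2


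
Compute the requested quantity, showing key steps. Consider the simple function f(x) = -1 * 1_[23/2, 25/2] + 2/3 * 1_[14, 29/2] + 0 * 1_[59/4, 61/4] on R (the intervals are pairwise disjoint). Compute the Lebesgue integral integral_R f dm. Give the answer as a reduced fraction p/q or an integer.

For a simple function f = sum_i c_i * 1_{A_i} with disjoint A_i,
  integral f dm = sum_i c_i * m(A_i).
Lengths of the A_i:
  m(A_1) = 25/2 - 23/2 = 1.
  m(A_2) = 29/2 - 14 = 1/2.
  m(A_3) = 61/4 - 59/4 = 1/2.
Contributions c_i * m(A_i):
  (-1) * (1) = -1.
  (2/3) * (1/2) = 1/3.
  (0) * (1/2) = 0.
Total: -1 + 1/3 + 0 = -2/3.

-2/3


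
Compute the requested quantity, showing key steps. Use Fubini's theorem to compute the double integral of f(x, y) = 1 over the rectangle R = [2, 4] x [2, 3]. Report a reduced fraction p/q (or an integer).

f(x, y) is a tensor product of a function of x and a function of y, and both factors are bounded continuous (hence Lebesgue integrable) on the rectangle, so Fubini's theorem applies:
  integral_R f d(m x m) = (integral_a1^b1 1 dx) * (integral_a2^b2 1 dy).
Inner integral in x: integral_{2}^{4} 1 dx = (4^1 - 2^1)/1
  = 2.
Inner integral in y: integral_{2}^{3} 1 dy = (3^1 - 2^1)/1
  = 1.
Product: (2) * (1) = 2.

2


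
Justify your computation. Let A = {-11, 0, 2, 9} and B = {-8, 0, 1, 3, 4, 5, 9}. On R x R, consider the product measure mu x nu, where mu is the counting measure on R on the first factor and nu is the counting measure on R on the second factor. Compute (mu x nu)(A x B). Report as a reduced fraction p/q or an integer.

For a measurable rectangle A x B, the product measure satisfies
  (mu x nu)(A x B) = mu(A) * nu(B).
  mu(A) = 4.
  nu(B) = 7.
  (mu x nu)(A x B) = 4 * 7 = 28.

28


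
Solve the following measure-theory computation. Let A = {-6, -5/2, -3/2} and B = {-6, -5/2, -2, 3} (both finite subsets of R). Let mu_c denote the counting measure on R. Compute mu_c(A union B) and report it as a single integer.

Counting measure on a finite set equals cardinality. By inclusion-exclusion, |A union B| = |A| + |B| - |A cap B|.
|A| = 3, |B| = 4, |A cap B| = 2.
So mu_c(A union B) = 3 + 4 - 2 = 5.

5


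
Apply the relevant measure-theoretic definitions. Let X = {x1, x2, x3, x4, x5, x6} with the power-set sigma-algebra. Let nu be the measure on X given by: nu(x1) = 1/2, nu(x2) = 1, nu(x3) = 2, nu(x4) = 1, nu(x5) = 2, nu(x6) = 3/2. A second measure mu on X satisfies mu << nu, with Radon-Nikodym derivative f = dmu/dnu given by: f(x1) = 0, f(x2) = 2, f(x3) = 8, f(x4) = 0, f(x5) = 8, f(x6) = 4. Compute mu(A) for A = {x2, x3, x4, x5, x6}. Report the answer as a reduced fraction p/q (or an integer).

By the defining property of the Radon-Nikodym derivative, for every measurable set A,
  mu(A) = integral_A f dnu.
Since nu is a discrete measure concentrated on the atoms of X, the integral over A reduces to the sum
  mu(A) = sum_{x in A} f(x) * nu({x}).
Computing each term:
  x2: f(x2) * nu(x2) = 2 * 1 = 2.
  x3: f(x3) * nu(x3) = 8 * 2 = 16.
  x4: f(x4) * nu(x4) = 0 * 1 = 0.
  x5: f(x5) * nu(x5) = 8 * 2 = 16.
  x6: f(x6) * nu(x6) = 4 * 3/2 = 6.
Summing: mu(A) = 2 + 16 + 0 + 16 + 6 = 40.

40


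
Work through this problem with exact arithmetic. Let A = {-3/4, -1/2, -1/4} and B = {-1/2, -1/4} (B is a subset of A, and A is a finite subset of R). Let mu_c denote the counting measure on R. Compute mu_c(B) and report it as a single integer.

Counting measure assigns mu_c(E) = |E| (number of elements) when E is finite.
B has 2 element(s), so mu_c(B) = 2.

2


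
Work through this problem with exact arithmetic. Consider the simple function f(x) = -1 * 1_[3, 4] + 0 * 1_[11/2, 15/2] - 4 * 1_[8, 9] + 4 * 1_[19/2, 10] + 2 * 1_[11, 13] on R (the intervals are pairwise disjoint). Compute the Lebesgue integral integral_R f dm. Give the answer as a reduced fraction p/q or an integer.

For a simple function f = sum_i c_i * 1_{A_i} with disjoint A_i,
  integral f dm = sum_i c_i * m(A_i).
Lengths of the A_i:
  m(A_1) = 4 - 3 = 1.
  m(A_2) = 15/2 - 11/2 = 2.
  m(A_3) = 9 - 8 = 1.
  m(A_4) = 10 - 19/2 = 1/2.
  m(A_5) = 13 - 11 = 2.
Contributions c_i * m(A_i):
  (-1) * (1) = -1.
  (0) * (2) = 0.
  (-4) * (1) = -4.
  (4) * (1/2) = 2.
  (2) * (2) = 4.
Total: -1 + 0 - 4 + 2 + 4 = 1.

1


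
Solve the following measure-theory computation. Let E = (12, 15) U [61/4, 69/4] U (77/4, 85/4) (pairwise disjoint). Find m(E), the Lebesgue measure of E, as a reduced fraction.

For pairwise disjoint intervals, m(union_i I_i) = sum_i m(I_i),
and m is invariant under swapping open/closed endpoints (single points have measure 0).
So m(E) = sum_i (b_i - a_i).
  I_1 has length 15 - 12 = 3.
  I_2 has length 69/4 - 61/4 = 2.
  I_3 has length 85/4 - 77/4 = 2.
Summing:
  m(E) = 3 + 2 + 2 = 7.

7


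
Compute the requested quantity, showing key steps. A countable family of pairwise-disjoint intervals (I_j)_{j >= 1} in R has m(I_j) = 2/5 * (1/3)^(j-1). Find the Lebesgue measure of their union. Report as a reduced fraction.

By countable additivity of the Lebesgue measure on pairwise disjoint measurable sets,
  m(union_{j >= 1} I_j) = sum_{j >= 1} m(I_j) = sum_{j >= 1} a * r^(j-1),
  with a = 2/5 and r = 1/3.
Since 0 < r = 1/3 < 1, the geometric series converges:
  sum_{j >= 1} a * r^(j-1) = a / (1 - r).
  = 2/5 / (1 - 1/3)
  = 2/5 / (2/3)
  = 3/5.

3/5


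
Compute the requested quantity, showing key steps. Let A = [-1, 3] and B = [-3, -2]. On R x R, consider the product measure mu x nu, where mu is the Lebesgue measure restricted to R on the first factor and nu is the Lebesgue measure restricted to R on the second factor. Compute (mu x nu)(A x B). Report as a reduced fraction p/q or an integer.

For a measurable rectangle A x B, the product measure satisfies
  (mu x nu)(A x B) = mu(A) * nu(B).
  mu(A) = 4.
  nu(B) = 1.
  (mu x nu)(A x B) = 4 * 1 = 4.

4


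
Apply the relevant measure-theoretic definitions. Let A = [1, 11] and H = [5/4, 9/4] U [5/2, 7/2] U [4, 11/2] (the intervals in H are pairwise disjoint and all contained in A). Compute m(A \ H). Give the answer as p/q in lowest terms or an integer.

The ambient interval has length m(A) = 11 - 1 = 10.
Since the holes are disjoint and sit inside A, by finite additivity
  m(H) = sum_i (b_i - a_i), and m(A \ H) = m(A) - m(H).
Computing the hole measures:
  m(H_1) = 9/4 - 5/4 = 1.
  m(H_2) = 7/2 - 5/2 = 1.
  m(H_3) = 11/2 - 4 = 3/2.
Summed: m(H) = 1 + 1 + 3/2 = 7/2.
So m(A \ H) = 10 - 7/2 = 13/2.

13/2


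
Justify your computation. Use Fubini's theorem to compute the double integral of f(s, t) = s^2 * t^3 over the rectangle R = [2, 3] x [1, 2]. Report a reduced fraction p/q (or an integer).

f(s, t) is a tensor product of a function of s and a function of t, and both factors are bounded continuous (hence Lebesgue integrable) on the rectangle, so Fubini's theorem applies:
  integral_R f d(m x m) = (integral_a1^b1 s^2 ds) * (integral_a2^b2 t^3 dt).
Inner integral in s: integral_{2}^{3} s^2 ds = (3^3 - 2^3)/3
  = 19/3.
Inner integral in t: integral_{1}^{2} t^3 dt = (2^4 - 1^4)/4
  = 15/4.
Product: (19/3) * (15/4) = 95/4.

95/4


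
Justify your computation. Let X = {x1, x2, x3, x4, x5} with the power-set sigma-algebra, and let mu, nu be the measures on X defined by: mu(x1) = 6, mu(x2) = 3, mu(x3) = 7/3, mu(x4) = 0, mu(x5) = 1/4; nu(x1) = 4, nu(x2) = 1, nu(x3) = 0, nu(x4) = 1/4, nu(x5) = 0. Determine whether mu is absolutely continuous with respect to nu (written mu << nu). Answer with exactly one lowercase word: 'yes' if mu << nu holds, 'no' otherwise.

mu << nu means: every nu-null measurable set is also mu-null; equivalently, for every atom x, if nu({x}) = 0 then mu({x}) = 0.
Checking each atom:
  x1: nu = 4 > 0 -> no constraint.
  x2: nu = 1 > 0 -> no constraint.
  x3: nu = 0, mu = 7/3 > 0 -> violates mu << nu.
  x4: nu = 1/4 > 0 -> no constraint.
  x5: nu = 0, mu = 1/4 > 0 -> violates mu << nu.
The atom(s) x3, x5 violate the condition (nu = 0 but mu > 0). Therefore mu is NOT absolutely continuous w.r.t. nu.

no


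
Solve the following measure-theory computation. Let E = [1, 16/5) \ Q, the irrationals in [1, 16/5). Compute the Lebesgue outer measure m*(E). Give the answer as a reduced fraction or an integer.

The interval I = [1, 16/5) has m(I) = 16/5 - 1 = 11/5 (endpoints are measure-zero, so open/closed/half-open agree). Write I = (I cap Q) u (I \ Q). The rationals in I are countable, so m*(I cap Q) = 0 (cover each rational by intervals whose total length is arbitrarily small). By countable subadditivity m*(I) <= m*(I cap Q) + m*(I \ Q), hence m*(I \ Q) >= m(I) = 11/5. The reverse inequality m*(I \ Q) <= m*(I) = 11/5 is trivial since (I \ Q) is a subset of I. Therefore m*(I \ Q) = 11/5.

11/5


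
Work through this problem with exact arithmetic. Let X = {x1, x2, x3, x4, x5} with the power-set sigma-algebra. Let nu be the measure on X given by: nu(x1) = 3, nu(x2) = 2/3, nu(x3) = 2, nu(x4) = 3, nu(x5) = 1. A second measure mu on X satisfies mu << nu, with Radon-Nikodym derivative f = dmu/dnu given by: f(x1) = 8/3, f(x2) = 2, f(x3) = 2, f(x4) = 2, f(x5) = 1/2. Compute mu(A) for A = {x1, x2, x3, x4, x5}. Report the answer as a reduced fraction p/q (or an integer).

By the defining property of the Radon-Nikodym derivative, for every measurable set A,
  mu(A) = integral_A f dnu.
Since nu is a discrete measure concentrated on the atoms of X, the integral over A reduces to the sum
  mu(A) = sum_{x in A} f(x) * nu({x}).
Computing each term:
  x1: f(x1) * nu(x1) = 8/3 * 3 = 8.
  x2: f(x2) * nu(x2) = 2 * 2/3 = 4/3.
  x3: f(x3) * nu(x3) = 2 * 2 = 4.
  x4: f(x4) * nu(x4) = 2 * 3 = 6.
  x5: f(x5) * nu(x5) = 1/2 * 1 = 1/2.
Summing: mu(A) = 8 + 4/3 + 4 + 6 + 1/2 = 119/6.

119/6


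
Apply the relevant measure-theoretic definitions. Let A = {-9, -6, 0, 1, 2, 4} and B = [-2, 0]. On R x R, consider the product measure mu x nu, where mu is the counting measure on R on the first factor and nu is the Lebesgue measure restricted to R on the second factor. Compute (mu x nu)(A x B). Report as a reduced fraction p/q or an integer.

For a measurable rectangle A x B, the product measure satisfies
  (mu x nu)(A x B) = mu(A) * nu(B).
  mu(A) = 6.
  nu(B) = 2.
  (mu x nu)(A x B) = 6 * 2 = 12.

12


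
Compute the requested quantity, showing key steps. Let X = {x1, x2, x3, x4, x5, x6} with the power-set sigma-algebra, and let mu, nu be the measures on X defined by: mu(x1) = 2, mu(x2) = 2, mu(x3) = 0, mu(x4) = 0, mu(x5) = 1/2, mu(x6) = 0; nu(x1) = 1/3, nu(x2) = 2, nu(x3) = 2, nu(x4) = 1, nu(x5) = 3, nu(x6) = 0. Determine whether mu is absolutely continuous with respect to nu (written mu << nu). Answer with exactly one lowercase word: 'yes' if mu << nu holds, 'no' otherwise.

mu << nu means: every nu-null measurable set is also mu-null; equivalently, for every atom x, if nu({x}) = 0 then mu({x}) = 0.
Checking each atom:
  x1: nu = 1/3 > 0 -> no constraint.
  x2: nu = 2 > 0 -> no constraint.
  x3: nu = 2 > 0 -> no constraint.
  x4: nu = 1 > 0 -> no constraint.
  x5: nu = 3 > 0 -> no constraint.
  x6: nu = 0, mu = 0 -> consistent with mu << nu.
No atom violates the condition. Therefore mu << nu.

yes


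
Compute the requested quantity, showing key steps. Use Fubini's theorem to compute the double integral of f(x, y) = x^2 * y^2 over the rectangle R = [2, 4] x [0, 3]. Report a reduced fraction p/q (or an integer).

f(x, y) is a tensor product of a function of x and a function of y, and both factors are bounded continuous (hence Lebesgue integrable) on the rectangle, so Fubini's theorem applies:
  integral_R f d(m x m) = (integral_a1^b1 x^2 dx) * (integral_a2^b2 y^2 dy).
Inner integral in x: integral_{2}^{4} x^2 dx = (4^3 - 2^3)/3
  = 56/3.
Inner integral in y: integral_{0}^{3} y^2 dy = (3^3 - 0^3)/3
  = 9.
Product: (56/3) * (9) = 168.

168


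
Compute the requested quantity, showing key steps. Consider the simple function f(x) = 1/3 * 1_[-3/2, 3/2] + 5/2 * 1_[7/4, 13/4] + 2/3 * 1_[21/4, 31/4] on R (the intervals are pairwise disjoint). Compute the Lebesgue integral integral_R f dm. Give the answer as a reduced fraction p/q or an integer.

For a simple function f = sum_i c_i * 1_{A_i} with disjoint A_i,
  integral f dm = sum_i c_i * m(A_i).
Lengths of the A_i:
  m(A_1) = 3/2 - (-3/2) = 3.
  m(A_2) = 13/4 - 7/4 = 3/2.
  m(A_3) = 31/4 - 21/4 = 5/2.
Contributions c_i * m(A_i):
  (1/3) * (3) = 1.
  (5/2) * (3/2) = 15/4.
  (2/3) * (5/2) = 5/3.
Total: 1 + 15/4 + 5/3 = 77/12.

77/12


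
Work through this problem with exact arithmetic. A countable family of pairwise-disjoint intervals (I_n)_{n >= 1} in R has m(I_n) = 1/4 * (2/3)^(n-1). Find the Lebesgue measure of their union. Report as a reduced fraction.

By countable additivity of the Lebesgue measure on pairwise disjoint measurable sets,
  m(union_{n >= 1} I_n) = sum_{n >= 1} m(I_n) = sum_{n >= 1} a * r^(n-1),
  with a = 1/4 and r = 2/3.
Since 0 < r = 2/3 < 1, the geometric series converges:
  sum_{n >= 1} a * r^(n-1) = a / (1 - r).
  = 1/4 / (1 - 2/3)
  = 1/4 / (1/3)
  = 3/4.

3/4


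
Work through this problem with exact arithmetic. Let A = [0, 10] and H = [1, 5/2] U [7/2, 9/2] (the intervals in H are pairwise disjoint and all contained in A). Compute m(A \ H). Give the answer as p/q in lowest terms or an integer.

The ambient interval has length m(A) = 10 - 0 = 10.
Since the holes are disjoint and sit inside A, by finite additivity
  m(H) = sum_i (b_i - a_i), and m(A \ H) = m(A) - m(H).
Computing the hole measures:
  m(H_1) = 5/2 - 1 = 3/2.
  m(H_2) = 9/2 - 7/2 = 1.
Summed: m(H) = 3/2 + 1 = 5/2.
So m(A \ H) = 10 - 5/2 = 15/2.

15/2


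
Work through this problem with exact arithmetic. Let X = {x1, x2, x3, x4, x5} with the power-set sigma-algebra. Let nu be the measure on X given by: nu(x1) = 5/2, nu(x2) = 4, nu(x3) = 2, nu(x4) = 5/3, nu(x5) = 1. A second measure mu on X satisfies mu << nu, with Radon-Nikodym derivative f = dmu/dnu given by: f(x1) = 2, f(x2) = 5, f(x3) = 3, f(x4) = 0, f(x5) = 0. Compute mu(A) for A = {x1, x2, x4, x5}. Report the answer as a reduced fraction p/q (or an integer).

By the defining property of the Radon-Nikodym derivative, for every measurable set A,
  mu(A) = integral_A f dnu.
Since nu is a discrete measure concentrated on the atoms of X, the integral over A reduces to the sum
  mu(A) = sum_{x in A} f(x) * nu({x}).
Computing each term:
  x1: f(x1) * nu(x1) = 2 * 5/2 = 5.
  x2: f(x2) * nu(x2) = 5 * 4 = 20.
  x4: f(x4) * nu(x4) = 0 * 5/3 = 0.
  x5: f(x5) * nu(x5) = 0 * 1 = 0.
Summing: mu(A) = 5 + 20 + 0 + 0 = 25.

25


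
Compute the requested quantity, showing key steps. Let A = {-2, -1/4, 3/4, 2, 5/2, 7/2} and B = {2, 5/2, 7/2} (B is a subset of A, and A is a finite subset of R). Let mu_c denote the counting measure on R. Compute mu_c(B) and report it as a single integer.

Counting measure assigns mu_c(E) = |E| (number of elements) when E is finite.
B has 3 element(s), so mu_c(B) = 3.

3


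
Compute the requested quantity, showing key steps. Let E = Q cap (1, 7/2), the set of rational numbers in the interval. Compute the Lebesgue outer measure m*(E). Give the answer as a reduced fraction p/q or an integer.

Q cap (1, 7/2) is countable; list its elements as q_1, q_2, ... . Fix eps > 0 and cover the k-th point by an interval of length eps * 2^(-k). The cover has total length eps * sum_{k>=1} 2^(-k) = eps, so by definition of outer measure m*(Q cap (1, 7/2)) <= eps. Since eps was arbitrary and m* >= 0, the outer measure is 0.

0


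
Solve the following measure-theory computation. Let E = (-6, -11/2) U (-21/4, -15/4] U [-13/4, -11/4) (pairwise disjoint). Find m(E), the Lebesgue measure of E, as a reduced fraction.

For pairwise disjoint intervals, m(union_i I_i) = sum_i m(I_i),
and m is invariant under swapping open/closed endpoints (single points have measure 0).
So m(E) = sum_i (b_i - a_i).
  I_1 has length -11/2 - (-6) = 1/2.
  I_2 has length -15/4 - (-21/4) = 3/2.
  I_3 has length -11/4 - (-13/4) = 1/2.
Summing:
  m(E) = 1/2 + 3/2 + 1/2 = 5/2.

5/2


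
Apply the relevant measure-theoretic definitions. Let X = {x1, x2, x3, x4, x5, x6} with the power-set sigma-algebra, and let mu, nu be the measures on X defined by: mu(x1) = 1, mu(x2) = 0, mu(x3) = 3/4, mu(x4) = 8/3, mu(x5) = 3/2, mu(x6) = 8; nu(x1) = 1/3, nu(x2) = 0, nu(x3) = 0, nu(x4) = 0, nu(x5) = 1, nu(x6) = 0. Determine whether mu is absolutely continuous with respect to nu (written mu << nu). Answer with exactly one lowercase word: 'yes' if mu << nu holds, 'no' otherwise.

mu << nu means: every nu-null measurable set is also mu-null; equivalently, for every atom x, if nu({x}) = 0 then mu({x}) = 0.
Checking each atom:
  x1: nu = 1/3 > 0 -> no constraint.
  x2: nu = 0, mu = 0 -> consistent with mu << nu.
  x3: nu = 0, mu = 3/4 > 0 -> violates mu << nu.
  x4: nu = 0, mu = 8/3 > 0 -> violates mu << nu.
  x5: nu = 1 > 0 -> no constraint.
  x6: nu = 0, mu = 8 > 0 -> violates mu << nu.
The atom(s) x3, x4, x6 violate the condition (nu = 0 but mu > 0). Therefore mu is NOT absolutely continuous w.r.t. nu.

no


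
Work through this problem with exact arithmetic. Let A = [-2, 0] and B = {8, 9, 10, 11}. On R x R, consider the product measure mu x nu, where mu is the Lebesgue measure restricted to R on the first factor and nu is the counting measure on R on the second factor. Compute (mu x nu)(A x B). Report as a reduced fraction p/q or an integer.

For a measurable rectangle A x B, the product measure satisfies
  (mu x nu)(A x B) = mu(A) * nu(B).
  mu(A) = 2.
  nu(B) = 4.
  (mu x nu)(A x B) = 2 * 4 = 8.

8


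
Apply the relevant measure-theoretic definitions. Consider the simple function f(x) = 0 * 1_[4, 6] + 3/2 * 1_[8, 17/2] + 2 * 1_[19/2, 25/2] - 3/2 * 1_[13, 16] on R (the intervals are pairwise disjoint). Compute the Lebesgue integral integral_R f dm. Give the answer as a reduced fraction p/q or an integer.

For a simple function f = sum_i c_i * 1_{A_i} with disjoint A_i,
  integral f dm = sum_i c_i * m(A_i).
Lengths of the A_i:
  m(A_1) = 6 - 4 = 2.
  m(A_2) = 17/2 - 8 = 1/2.
  m(A_3) = 25/2 - 19/2 = 3.
  m(A_4) = 16 - 13 = 3.
Contributions c_i * m(A_i):
  (0) * (2) = 0.
  (3/2) * (1/2) = 3/4.
  (2) * (3) = 6.
  (-3/2) * (3) = -9/2.
Total: 0 + 3/4 + 6 - 9/2 = 9/4.

9/4


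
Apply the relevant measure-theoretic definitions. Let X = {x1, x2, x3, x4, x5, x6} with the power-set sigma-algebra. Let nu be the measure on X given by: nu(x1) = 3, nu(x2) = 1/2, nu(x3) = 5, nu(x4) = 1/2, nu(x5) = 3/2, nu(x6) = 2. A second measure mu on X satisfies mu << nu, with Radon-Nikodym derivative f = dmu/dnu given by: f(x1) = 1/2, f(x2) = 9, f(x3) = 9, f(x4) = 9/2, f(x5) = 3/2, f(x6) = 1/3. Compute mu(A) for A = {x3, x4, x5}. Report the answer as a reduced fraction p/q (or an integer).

By the defining property of the Radon-Nikodym derivative, for every measurable set A,
  mu(A) = integral_A f dnu.
Since nu is a discrete measure concentrated on the atoms of X, the integral over A reduces to the sum
  mu(A) = sum_{x in A} f(x) * nu({x}).
Computing each term:
  x3: f(x3) * nu(x3) = 9 * 5 = 45.
  x4: f(x4) * nu(x4) = 9/2 * 1/2 = 9/4.
  x5: f(x5) * nu(x5) = 3/2 * 3/2 = 9/4.
Summing: mu(A) = 45 + 9/4 + 9/4 = 99/2.

99/2


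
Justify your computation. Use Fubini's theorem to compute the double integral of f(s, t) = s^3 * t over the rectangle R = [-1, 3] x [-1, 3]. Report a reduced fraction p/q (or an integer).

f(s, t) is a tensor product of a function of s and a function of t, and both factors are bounded continuous (hence Lebesgue integrable) on the rectangle, so Fubini's theorem applies:
  integral_R f d(m x m) = (integral_a1^b1 s^3 ds) * (integral_a2^b2 t dt).
Inner integral in s: integral_{-1}^{3} s^3 ds = (3^4 - (-1)^4)/4
  = 20.
Inner integral in t: integral_{-1}^{3} t dt = (3^2 - (-1)^2)/2
  = 4.
Product: (20) * (4) = 80.

80


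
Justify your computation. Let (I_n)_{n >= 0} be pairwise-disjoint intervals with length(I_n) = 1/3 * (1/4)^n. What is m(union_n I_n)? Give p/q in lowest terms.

By countable additivity of the Lebesgue measure on pairwise disjoint measurable sets,
  m(union_{n >= 0} I_n) = sum_{n >= 0} m(I_n) = sum_{n >= 0} a * r^n,
  with a = 1/3 and r = 1/4.
Since 0 < r = 1/4 < 1, the geometric series converges:
  sum_{n >= 0} a * r^n = a / (1 - r).
  = 1/3 / (1 - 1/4)
  = 1/3 / (3/4)
  = 4/9.

4/9


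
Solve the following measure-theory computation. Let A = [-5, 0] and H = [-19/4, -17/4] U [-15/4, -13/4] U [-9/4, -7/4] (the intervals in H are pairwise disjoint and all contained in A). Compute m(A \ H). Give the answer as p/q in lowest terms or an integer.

The ambient interval has length m(A) = 0 - (-5) = 5.
Since the holes are disjoint and sit inside A, by finite additivity
  m(H) = sum_i (b_i - a_i), and m(A \ H) = m(A) - m(H).
Computing the hole measures:
  m(H_1) = -17/4 - (-19/4) = 1/2.
  m(H_2) = -13/4 - (-15/4) = 1/2.
  m(H_3) = -7/4 - (-9/4) = 1/2.
Summed: m(H) = 1/2 + 1/2 + 1/2 = 3/2.
So m(A \ H) = 5 - 3/2 = 7/2.

7/2


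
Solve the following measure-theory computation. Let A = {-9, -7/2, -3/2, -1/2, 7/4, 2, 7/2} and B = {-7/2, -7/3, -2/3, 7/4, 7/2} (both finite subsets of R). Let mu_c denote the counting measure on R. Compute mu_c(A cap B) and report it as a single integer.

Counting measure on a finite set equals cardinality. mu_c(A cap B) = |A cap B| (elements appearing in both).
Enumerating the elements of A that also lie in B gives 3 element(s).
So mu_c(A cap B) = 3.

3


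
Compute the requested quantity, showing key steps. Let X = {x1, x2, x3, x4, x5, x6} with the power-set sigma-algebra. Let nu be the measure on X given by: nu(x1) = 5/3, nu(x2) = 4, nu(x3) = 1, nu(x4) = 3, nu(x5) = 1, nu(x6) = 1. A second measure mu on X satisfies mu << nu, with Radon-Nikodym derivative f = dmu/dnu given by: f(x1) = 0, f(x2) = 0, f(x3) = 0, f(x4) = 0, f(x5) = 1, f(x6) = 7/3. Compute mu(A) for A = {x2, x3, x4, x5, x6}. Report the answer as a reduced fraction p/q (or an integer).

By the defining property of the Radon-Nikodym derivative, for every measurable set A,
  mu(A) = integral_A f dnu.
Since nu is a discrete measure concentrated on the atoms of X, the integral over A reduces to the sum
  mu(A) = sum_{x in A} f(x) * nu({x}).
Computing each term:
  x2: f(x2) * nu(x2) = 0 * 4 = 0.
  x3: f(x3) * nu(x3) = 0 * 1 = 0.
  x4: f(x4) * nu(x4) = 0 * 3 = 0.
  x5: f(x5) * nu(x5) = 1 * 1 = 1.
  x6: f(x6) * nu(x6) = 7/3 * 1 = 7/3.
Summing: mu(A) = 0 + 0 + 0 + 1 + 7/3 = 10/3.

10/3


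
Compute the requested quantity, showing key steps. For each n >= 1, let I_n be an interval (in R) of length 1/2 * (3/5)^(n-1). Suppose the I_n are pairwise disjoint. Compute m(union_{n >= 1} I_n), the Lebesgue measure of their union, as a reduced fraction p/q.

By countable additivity of the Lebesgue measure on pairwise disjoint measurable sets,
  m(union_{n >= 1} I_n) = sum_{n >= 1} m(I_n) = sum_{n >= 1} a * r^(n-1),
  with a = 1/2 and r = 3/5.
Since 0 < r = 3/5 < 1, the geometric series converges:
  sum_{n >= 1} a * r^(n-1) = a / (1 - r).
  = 1/2 / (1 - 3/5)
  = 1/2 / (2/5)
  = 5/4.

5/4


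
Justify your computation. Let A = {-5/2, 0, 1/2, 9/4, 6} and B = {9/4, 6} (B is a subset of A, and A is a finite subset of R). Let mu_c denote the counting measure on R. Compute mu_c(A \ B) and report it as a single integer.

Counting measure assigns mu_c(E) = |E| (number of elements) when E is finite. For B subset A, A \ B is the set of elements of A not in B, so |A \ B| = |A| - |B|.
|A| = 5, |B| = 2, so mu_c(A \ B) = 5 - 2 = 3.

3


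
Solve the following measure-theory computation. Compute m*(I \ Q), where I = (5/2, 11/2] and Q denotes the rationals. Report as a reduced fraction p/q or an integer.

The interval I = (5/2, 11/2] has m(I) = 11/2 - 5/2 = 3 (endpoints are measure-zero, so open/closed/half-open agree). Write I = (I cap Q) u (I \ Q). The rationals in I are countable, so m*(I cap Q) = 0 (cover each rational by intervals whose total length is arbitrarily small). By countable subadditivity m*(I) <= m*(I cap Q) + m*(I \ Q), hence m*(I \ Q) >= m(I) = 3. The reverse inequality m*(I \ Q) <= m*(I) = 3 is trivial since (I \ Q) is a subset of I. Therefore m*(I \ Q) = 3.

3


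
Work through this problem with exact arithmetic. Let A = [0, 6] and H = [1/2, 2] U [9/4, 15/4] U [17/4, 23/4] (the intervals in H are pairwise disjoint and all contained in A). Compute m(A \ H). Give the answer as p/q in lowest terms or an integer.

The ambient interval has length m(A) = 6 - 0 = 6.
Since the holes are disjoint and sit inside A, by finite additivity
  m(H) = sum_i (b_i - a_i), and m(A \ H) = m(A) - m(H).
Computing the hole measures:
  m(H_1) = 2 - 1/2 = 3/2.
  m(H_2) = 15/4 - 9/4 = 3/2.
  m(H_3) = 23/4 - 17/4 = 3/2.
Summed: m(H) = 3/2 + 3/2 + 3/2 = 9/2.
So m(A \ H) = 6 - 9/2 = 3/2.

3/2


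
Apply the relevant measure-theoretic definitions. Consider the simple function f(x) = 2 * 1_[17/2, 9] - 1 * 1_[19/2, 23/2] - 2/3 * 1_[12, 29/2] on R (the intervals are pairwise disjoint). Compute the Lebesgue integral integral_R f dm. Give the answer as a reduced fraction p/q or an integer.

For a simple function f = sum_i c_i * 1_{A_i} with disjoint A_i,
  integral f dm = sum_i c_i * m(A_i).
Lengths of the A_i:
  m(A_1) = 9 - 17/2 = 1/2.
  m(A_2) = 23/2 - 19/2 = 2.
  m(A_3) = 29/2 - 12 = 5/2.
Contributions c_i * m(A_i):
  (2) * (1/2) = 1.
  (-1) * (2) = -2.
  (-2/3) * (5/2) = -5/3.
Total: 1 - 2 - 5/3 = -8/3.

-8/3


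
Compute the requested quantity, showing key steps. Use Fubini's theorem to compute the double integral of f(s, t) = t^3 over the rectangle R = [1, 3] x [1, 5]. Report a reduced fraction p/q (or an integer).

f(s, t) is a tensor product of a function of s and a function of t, and both factors are bounded continuous (hence Lebesgue integrable) on the rectangle, so Fubini's theorem applies:
  integral_R f d(m x m) = (integral_a1^b1 1 ds) * (integral_a2^b2 t^3 dt).
Inner integral in s: integral_{1}^{3} 1 ds = (3^1 - 1^1)/1
  = 2.
Inner integral in t: integral_{1}^{5} t^3 dt = (5^4 - 1^4)/4
  = 156.
Product: (2) * (156) = 312.

312


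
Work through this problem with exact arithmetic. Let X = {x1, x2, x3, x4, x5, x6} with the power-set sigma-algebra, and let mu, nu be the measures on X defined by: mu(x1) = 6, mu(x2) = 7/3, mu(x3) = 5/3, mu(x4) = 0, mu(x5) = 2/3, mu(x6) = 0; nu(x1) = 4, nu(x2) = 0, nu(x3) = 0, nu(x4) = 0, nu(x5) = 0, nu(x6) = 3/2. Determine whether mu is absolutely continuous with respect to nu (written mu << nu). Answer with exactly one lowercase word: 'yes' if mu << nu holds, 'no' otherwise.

mu << nu means: every nu-null measurable set is also mu-null; equivalently, for every atom x, if nu({x}) = 0 then mu({x}) = 0.
Checking each atom:
  x1: nu = 4 > 0 -> no constraint.
  x2: nu = 0, mu = 7/3 > 0 -> violates mu << nu.
  x3: nu = 0, mu = 5/3 > 0 -> violates mu << nu.
  x4: nu = 0, mu = 0 -> consistent with mu << nu.
  x5: nu = 0, mu = 2/3 > 0 -> violates mu << nu.
  x6: nu = 3/2 > 0 -> no constraint.
The atom(s) x2, x3, x5 violate the condition (nu = 0 but mu > 0). Therefore mu is NOT absolutely continuous w.r.t. nu.

no


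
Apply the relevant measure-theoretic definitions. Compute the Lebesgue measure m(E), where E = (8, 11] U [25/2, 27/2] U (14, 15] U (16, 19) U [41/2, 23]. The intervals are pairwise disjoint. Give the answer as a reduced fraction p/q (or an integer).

For pairwise disjoint intervals, m(union_i I_i) = sum_i m(I_i),
and m is invariant under swapping open/closed endpoints (single points have measure 0).
So m(E) = sum_i (b_i - a_i).
  I_1 has length 11 - 8 = 3.
  I_2 has length 27/2 - 25/2 = 1.
  I_3 has length 15 - 14 = 1.
  I_4 has length 19 - 16 = 3.
  I_5 has length 23 - 41/2 = 5/2.
Summing:
  m(E) = 3 + 1 + 1 + 3 + 5/2 = 21/2.

21/2


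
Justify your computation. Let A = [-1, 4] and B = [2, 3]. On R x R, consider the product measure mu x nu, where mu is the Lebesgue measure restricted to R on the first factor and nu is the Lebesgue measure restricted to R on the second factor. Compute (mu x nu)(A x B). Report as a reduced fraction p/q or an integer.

For a measurable rectangle A x B, the product measure satisfies
  (mu x nu)(A x B) = mu(A) * nu(B).
  mu(A) = 5.
  nu(B) = 1.
  (mu x nu)(A x B) = 5 * 1 = 5.

5


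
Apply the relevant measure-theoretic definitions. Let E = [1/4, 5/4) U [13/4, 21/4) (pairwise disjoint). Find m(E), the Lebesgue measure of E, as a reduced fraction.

For pairwise disjoint intervals, m(union_i I_i) = sum_i m(I_i),
and m is invariant under swapping open/closed endpoints (single points have measure 0).
So m(E) = sum_i (b_i - a_i).
  I_1 has length 5/4 - 1/4 = 1.
  I_2 has length 21/4 - 13/4 = 2.
Summing:
  m(E) = 1 + 2 = 3.

3


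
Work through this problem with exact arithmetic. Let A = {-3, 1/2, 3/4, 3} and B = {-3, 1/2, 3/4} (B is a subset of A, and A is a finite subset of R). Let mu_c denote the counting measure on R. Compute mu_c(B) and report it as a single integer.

Counting measure assigns mu_c(E) = |E| (number of elements) when E is finite.
B has 3 element(s), so mu_c(B) = 3.

3


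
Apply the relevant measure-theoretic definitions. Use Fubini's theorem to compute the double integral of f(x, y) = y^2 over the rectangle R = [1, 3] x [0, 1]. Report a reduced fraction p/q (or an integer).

f(x, y) is a tensor product of a function of x and a function of y, and both factors are bounded continuous (hence Lebesgue integrable) on the rectangle, so Fubini's theorem applies:
  integral_R f d(m x m) = (integral_a1^b1 1 dx) * (integral_a2^b2 y^2 dy).
Inner integral in x: integral_{1}^{3} 1 dx = (3^1 - 1^1)/1
  = 2.
Inner integral in y: integral_{0}^{1} y^2 dy = (1^3 - 0^3)/3
  = 1/3.
Product: (2) * (1/3) = 2/3.

2/3


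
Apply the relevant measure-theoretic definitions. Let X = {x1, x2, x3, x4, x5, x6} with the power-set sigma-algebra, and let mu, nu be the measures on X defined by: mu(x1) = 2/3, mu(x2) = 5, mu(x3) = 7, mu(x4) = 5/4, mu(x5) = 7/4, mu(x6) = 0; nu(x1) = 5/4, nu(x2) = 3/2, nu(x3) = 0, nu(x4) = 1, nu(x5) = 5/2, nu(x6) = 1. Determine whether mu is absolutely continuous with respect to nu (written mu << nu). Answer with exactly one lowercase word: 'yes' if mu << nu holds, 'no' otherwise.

mu << nu means: every nu-null measurable set is also mu-null; equivalently, for every atom x, if nu({x}) = 0 then mu({x}) = 0.
Checking each atom:
  x1: nu = 5/4 > 0 -> no constraint.
  x2: nu = 3/2 > 0 -> no constraint.
  x3: nu = 0, mu = 7 > 0 -> violates mu << nu.
  x4: nu = 1 > 0 -> no constraint.
  x5: nu = 5/2 > 0 -> no constraint.
  x6: nu = 1 > 0 -> no constraint.
The atom(s) x3 violate the condition (nu = 0 but mu > 0). Therefore mu is NOT absolutely continuous w.r.t. nu.

no


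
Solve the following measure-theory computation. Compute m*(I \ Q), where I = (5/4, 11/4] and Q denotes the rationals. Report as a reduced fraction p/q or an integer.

The interval I = (5/4, 11/4] has m(I) = 11/4 - 5/4 = 3/2 (endpoints are measure-zero, so open/closed/half-open agree). Write I = (I cap Q) u (I \ Q). The rationals in I are countable, so m*(I cap Q) = 0 (cover each rational by intervals whose total length is arbitrarily small). By countable subadditivity m*(I) <= m*(I cap Q) + m*(I \ Q), hence m*(I \ Q) >= m(I) = 3/2. The reverse inequality m*(I \ Q) <= m*(I) = 3/2 is trivial since (I \ Q) is a subset of I. Therefore m*(I \ Q) = 3/2.

3/2


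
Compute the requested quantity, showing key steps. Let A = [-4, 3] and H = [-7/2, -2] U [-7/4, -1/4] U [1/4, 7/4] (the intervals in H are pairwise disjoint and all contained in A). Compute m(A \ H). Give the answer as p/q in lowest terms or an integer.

The ambient interval has length m(A) = 3 - (-4) = 7.
Since the holes are disjoint and sit inside A, by finite additivity
  m(H) = sum_i (b_i - a_i), and m(A \ H) = m(A) - m(H).
Computing the hole measures:
  m(H_1) = -2 - (-7/2) = 3/2.
  m(H_2) = -1/4 - (-7/4) = 3/2.
  m(H_3) = 7/4 - 1/4 = 3/2.
Summed: m(H) = 3/2 + 3/2 + 3/2 = 9/2.
So m(A \ H) = 7 - 9/2 = 5/2.

5/2


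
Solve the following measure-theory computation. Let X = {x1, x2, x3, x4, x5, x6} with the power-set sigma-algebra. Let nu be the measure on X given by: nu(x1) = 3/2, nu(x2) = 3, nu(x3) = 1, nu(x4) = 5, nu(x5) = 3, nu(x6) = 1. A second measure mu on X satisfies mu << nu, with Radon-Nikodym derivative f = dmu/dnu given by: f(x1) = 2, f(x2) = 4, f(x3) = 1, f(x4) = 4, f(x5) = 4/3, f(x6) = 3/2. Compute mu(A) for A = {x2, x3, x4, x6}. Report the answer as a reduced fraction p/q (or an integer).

By the defining property of the Radon-Nikodym derivative, for every measurable set A,
  mu(A) = integral_A f dnu.
Since nu is a discrete measure concentrated on the atoms of X, the integral over A reduces to the sum
  mu(A) = sum_{x in A} f(x) * nu({x}).
Computing each term:
  x2: f(x2) * nu(x2) = 4 * 3 = 12.
  x3: f(x3) * nu(x3) = 1 * 1 = 1.
  x4: f(x4) * nu(x4) = 4 * 5 = 20.
  x6: f(x6) * nu(x6) = 3/2 * 1 = 3/2.
Summing: mu(A) = 12 + 1 + 20 + 3/2 = 69/2.

69/2


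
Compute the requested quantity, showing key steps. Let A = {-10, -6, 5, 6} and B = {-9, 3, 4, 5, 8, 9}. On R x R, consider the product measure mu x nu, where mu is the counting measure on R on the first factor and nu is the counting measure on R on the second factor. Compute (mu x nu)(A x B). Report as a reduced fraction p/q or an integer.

For a measurable rectangle A x B, the product measure satisfies
  (mu x nu)(A x B) = mu(A) * nu(B).
  mu(A) = 4.
  nu(B) = 6.
  (mu x nu)(A x B) = 4 * 6 = 24.

24


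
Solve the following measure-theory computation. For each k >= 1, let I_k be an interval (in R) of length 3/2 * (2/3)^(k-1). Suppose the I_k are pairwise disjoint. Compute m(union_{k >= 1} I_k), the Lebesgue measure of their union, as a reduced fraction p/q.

By countable additivity of the Lebesgue measure on pairwise disjoint measurable sets,
  m(union_{k >= 1} I_k) = sum_{k >= 1} m(I_k) = sum_{k >= 1} a * r^(k-1),
  with a = 3/2 and r = 2/3.
Since 0 < r = 2/3 < 1, the geometric series converges:
  sum_{k >= 1} a * r^(k-1) = a / (1 - r).
  = 3/2 / (1 - 2/3)
  = 3/2 / (1/3)
  = 9/2.

9/2


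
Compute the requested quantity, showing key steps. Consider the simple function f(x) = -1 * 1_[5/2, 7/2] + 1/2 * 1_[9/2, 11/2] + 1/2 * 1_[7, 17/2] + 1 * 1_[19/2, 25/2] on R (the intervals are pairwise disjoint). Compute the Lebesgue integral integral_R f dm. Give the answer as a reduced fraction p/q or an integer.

For a simple function f = sum_i c_i * 1_{A_i} with disjoint A_i,
  integral f dm = sum_i c_i * m(A_i).
Lengths of the A_i:
  m(A_1) = 7/2 - 5/2 = 1.
  m(A_2) = 11/2 - 9/2 = 1.
  m(A_3) = 17/2 - 7 = 3/2.
  m(A_4) = 25/2 - 19/2 = 3.
Contributions c_i * m(A_i):
  (-1) * (1) = -1.
  (1/2) * (1) = 1/2.
  (1/2) * (3/2) = 3/4.
  (1) * (3) = 3.
Total: -1 + 1/2 + 3/4 + 3 = 13/4.

13/4


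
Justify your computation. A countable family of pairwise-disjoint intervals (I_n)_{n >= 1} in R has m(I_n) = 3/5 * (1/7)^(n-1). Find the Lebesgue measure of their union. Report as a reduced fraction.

By countable additivity of the Lebesgue measure on pairwise disjoint measurable sets,
  m(union_{n >= 1} I_n) = sum_{n >= 1} m(I_n) = sum_{n >= 1} a * r^(n-1),
  with a = 3/5 and r = 1/7.
Since 0 < r = 1/7 < 1, the geometric series converges:
  sum_{n >= 1} a * r^(n-1) = a / (1 - r).
  = 3/5 / (1 - 1/7)
  = 3/5 / (6/7)
  = 7/10.

7/10


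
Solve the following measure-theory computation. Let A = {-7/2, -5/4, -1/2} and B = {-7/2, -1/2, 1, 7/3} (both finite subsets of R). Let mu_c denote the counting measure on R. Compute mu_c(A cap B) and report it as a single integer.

Counting measure on a finite set equals cardinality. mu_c(A cap B) = |A cap B| (elements appearing in both).
Enumerating the elements of A that also lie in B gives 2 element(s).
So mu_c(A cap B) = 2.

2


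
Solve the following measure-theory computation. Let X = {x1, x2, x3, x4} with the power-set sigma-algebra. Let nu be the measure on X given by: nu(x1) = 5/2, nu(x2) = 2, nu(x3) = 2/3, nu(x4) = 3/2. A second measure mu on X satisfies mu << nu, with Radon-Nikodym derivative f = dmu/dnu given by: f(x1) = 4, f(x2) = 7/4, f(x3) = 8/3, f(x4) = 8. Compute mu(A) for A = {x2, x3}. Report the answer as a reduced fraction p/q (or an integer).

By the defining property of the Radon-Nikodym derivative, for every measurable set A,
  mu(A) = integral_A f dnu.
Since nu is a discrete measure concentrated on the atoms of X, the integral over A reduces to the sum
  mu(A) = sum_{x in A} f(x) * nu({x}).
Computing each term:
  x2: f(x2) * nu(x2) = 7/4 * 2 = 7/2.
  x3: f(x3) * nu(x3) = 8/3 * 2/3 = 16/9.
Summing: mu(A) = 7/2 + 16/9 = 95/18.

95/18


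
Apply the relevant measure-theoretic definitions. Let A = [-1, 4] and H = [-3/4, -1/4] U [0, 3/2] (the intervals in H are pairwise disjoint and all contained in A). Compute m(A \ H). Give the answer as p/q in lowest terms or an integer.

The ambient interval has length m(A) = 4 - (-1) = 5.
Since the holes are disjoint and sit inside A, by finite additivity
  m(H) = sum_i (b_i - a_i), and m(A \ H) = m(A) - m(H).
Computing the hole measures:
  m(H_1) = -1/4 - (-3/4) = 1/2.
  m(H_2) = 3/2 - 0 = 3/2.
Summed: m(H) = 1/2 + 3/2 = 2.
So m(A \ H) = 5 - 2 = 3.

3


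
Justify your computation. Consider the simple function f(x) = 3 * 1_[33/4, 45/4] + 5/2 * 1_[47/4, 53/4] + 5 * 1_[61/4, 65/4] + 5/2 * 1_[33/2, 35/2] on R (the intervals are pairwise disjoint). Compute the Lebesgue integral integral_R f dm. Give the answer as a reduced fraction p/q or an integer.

For a simple function f = sum_i c_i * 1_{A_i} with disjoint A_i,
  integral f dm = sum_i c_i * m(A_i).
Lengths of the A_i:
  m(A_1) = 45/4 - 33/4 = 3.
  m(A_2) = 53/4 - 47/4 = 3/2.
  m(A_3) = 65/4 - 61/4 = 1.
  m(A_4) = 35/2 - 33/2 = 1.
Contributions c_i * m(A_i):
  (3) * (3) = 9.
  (5/2) * (3/2) = 15/4.
  (5) * (1) = 5.
  (5/2) * (1) = 5/2.
Total: 9 + 15/4 + 5 + 5/2 = 81/4.

81/4
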